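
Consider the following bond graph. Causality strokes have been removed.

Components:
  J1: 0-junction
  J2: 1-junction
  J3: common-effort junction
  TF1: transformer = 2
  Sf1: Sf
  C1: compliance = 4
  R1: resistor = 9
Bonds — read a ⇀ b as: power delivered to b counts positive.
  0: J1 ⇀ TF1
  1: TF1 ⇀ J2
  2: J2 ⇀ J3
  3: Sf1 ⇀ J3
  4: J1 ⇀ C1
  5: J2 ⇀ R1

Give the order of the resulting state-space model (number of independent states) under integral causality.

1  (C1 all integral)

bond 3 →Sf1  (Sf1 (Sf) sets flow on bond)
bond 2 →J3  (J3: last free bond brings effort in)
bond 1 →J2  (J2: bond 2 brought flow, rest push out)
bond 5 →J2  (common-f at J2 fixed by 2)
bond 0 →TF1  (TF1 one-in-one-out from 1)
bond 4 →J1  (J1: last free bond brings effort in)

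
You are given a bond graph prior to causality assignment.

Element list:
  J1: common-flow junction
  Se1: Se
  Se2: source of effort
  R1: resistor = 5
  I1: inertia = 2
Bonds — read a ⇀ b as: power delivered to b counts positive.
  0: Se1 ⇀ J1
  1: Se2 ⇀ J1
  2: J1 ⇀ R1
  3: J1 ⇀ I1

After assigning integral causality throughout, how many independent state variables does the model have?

bond 0 |J1  (Se1 fixes effort; stroke away)
bond 1 |J1  (Se2 fixes effort; stroke away)
bond 3 |I1  (I1 outputs flow p/I1)
bond 2 |J1  (J1 flow already set via bond 3)

1  (I1 all integral)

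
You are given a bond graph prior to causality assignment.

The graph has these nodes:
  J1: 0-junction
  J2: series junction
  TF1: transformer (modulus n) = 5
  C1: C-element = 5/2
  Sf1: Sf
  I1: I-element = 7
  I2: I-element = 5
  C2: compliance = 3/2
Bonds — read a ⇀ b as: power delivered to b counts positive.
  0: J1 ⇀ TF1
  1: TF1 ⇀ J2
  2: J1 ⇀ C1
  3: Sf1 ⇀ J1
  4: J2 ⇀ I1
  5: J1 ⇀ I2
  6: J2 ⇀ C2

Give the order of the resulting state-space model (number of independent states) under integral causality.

#3 |Sf1  (source Sf1 imposes f)
#2 |J1  (C1 outputs effort q/C1)
#0 |TF1  (J1: bond 2 brought effort, rest push out)
#5 |I2  (J1 effort already set via bond 2)
#1 |J2  (TF1 one-in-one-out from 0)
#4 |I1  (I1: I, integral causality)
#6 |J2  (common-f at J2 fixed by 4)

4  (C1, C2, I1, I2 all integral)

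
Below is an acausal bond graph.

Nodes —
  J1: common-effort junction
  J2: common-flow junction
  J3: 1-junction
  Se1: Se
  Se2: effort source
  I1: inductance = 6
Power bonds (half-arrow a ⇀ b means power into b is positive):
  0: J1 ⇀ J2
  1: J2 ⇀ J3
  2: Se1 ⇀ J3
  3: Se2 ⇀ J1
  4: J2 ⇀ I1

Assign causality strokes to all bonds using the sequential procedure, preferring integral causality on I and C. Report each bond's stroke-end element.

β0 |J2
β1 |J2
β2 |J3
β3 |J1
β4 |I1

b2 →J3  (Se1 fixes effort; stroke away)
b3 →J1  (Se2 fixes effort; stroke away)
b0 →J2  (J1 effort already set via bond 3)
b1 →J2  (closing 1-jn rule on J3)
b4 →I1  (only one flow-in slot at J2)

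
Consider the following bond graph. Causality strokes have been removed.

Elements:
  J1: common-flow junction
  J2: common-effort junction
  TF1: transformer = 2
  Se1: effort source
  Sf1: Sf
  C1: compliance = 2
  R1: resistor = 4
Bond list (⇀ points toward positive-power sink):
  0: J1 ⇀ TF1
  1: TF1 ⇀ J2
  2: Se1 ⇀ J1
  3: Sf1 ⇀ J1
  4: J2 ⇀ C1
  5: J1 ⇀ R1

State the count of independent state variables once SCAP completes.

β2 →J1  (Se1: effort source, stroke at far end)
β3 →Sf1  (Sf1 (Sf) sets flow on bond)
β0 →J1  (J1 flow already set via bond 3)
β5 →J1  (J1 flow already set via bond 3)
β1 →TF1  (TF TF1: opposite of bond 0)
β4 →J2  (J2 needs exactly one e-in)

1  (C1 all integral)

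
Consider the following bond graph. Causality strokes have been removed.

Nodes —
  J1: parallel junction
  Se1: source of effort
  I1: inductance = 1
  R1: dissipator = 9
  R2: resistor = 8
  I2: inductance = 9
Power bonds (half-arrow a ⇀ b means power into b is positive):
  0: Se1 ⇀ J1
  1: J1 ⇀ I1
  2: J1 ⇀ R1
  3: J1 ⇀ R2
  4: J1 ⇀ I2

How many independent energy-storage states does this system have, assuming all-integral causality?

β0 stroke at J1  (source Se1 imposes e)
β1 stroke at I1  (J1: bond 0 brought effort, rest push out)
β2 stroke at R1  (J1: bond 0 brought effort, rest push out)
β3 stroke at R2  (J1: bond 0 brought effort, rest push out)
β4 stroke at I2  (J1 effort already set via bond 0)

2  (I1, I2 all integral)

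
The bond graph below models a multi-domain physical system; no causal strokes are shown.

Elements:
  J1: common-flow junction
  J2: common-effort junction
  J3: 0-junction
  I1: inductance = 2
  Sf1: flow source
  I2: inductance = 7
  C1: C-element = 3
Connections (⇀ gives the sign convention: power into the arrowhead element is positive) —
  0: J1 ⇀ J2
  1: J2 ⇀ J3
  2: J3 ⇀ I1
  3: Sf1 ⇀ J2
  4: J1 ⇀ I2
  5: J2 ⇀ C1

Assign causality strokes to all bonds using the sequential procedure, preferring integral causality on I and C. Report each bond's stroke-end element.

β0 |J1
β1 |J3
β2 |I1
β3 |Sf1
β4 |I2
β5 |J2

bond 3 stroke at Sf1  (Sf1 fixes flow; stroke at Sf1)
bond 2 stroke at I1  (prefer integral on I1)
bond 1 stroke at J3  (only one effort-in slot at J3)
bond 4 stroke at I2  (prefer integral on I2)
bond 0 stroke at J1  (J1 flow already set via bond 4)
bond 5 stroke at J2  (J2: last free bond brings effort in)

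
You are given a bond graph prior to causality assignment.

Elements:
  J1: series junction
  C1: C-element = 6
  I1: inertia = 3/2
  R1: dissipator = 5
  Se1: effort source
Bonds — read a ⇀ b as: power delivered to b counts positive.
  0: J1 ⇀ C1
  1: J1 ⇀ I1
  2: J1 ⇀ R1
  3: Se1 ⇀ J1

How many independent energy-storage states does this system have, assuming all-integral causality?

b3 stroke→J1  (Se1 (Se) sets effort on bond)
b0 stroke→J1  (C1 outputs effort q/C1)
b1 stroke→I1  (I1 outputs flow p/I1)
b2 stroke→J1  (common-f at J1 fixed by 1)

2  (C1, I1 all integral)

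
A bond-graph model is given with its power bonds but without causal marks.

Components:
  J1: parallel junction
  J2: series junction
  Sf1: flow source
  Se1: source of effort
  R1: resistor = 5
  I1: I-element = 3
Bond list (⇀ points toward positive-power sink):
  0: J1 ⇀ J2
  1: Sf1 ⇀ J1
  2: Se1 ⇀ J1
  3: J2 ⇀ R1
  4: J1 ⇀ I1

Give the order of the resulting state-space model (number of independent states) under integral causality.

bond 1 |Sf1  (Sf1 (Sf) sets flow on bond)
bond 2 |J1  (source Se1 imposes e)
bond 0 |J2  (common-e at J1 fixed by 2)
bond 4 |I1  (0-jn J1 has e-setter on 2)
bond 3 |R1  (J2: last free bond brings flow in)

1  (I1 all integral)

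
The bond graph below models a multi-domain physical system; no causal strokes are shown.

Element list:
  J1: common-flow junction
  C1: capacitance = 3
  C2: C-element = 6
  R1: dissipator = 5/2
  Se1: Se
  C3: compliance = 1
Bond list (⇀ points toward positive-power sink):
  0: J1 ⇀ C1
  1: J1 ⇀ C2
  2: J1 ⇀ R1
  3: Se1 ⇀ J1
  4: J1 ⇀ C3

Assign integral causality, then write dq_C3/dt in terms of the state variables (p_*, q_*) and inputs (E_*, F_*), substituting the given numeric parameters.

β3 →J1  (Se1 fixes effort; stroke away)
β0 →J1  (C1: C, integral causality)
β1 →J1  (C2: C, integral causality)
β4 →J1  (prefer integral on C3)
β2 →R1  (closing 1-jn rule on J1)

dq_C3/dt = 2*E_Se1/5 - 2*q_C1/15 - q_C2/15 - 2*q_C3/5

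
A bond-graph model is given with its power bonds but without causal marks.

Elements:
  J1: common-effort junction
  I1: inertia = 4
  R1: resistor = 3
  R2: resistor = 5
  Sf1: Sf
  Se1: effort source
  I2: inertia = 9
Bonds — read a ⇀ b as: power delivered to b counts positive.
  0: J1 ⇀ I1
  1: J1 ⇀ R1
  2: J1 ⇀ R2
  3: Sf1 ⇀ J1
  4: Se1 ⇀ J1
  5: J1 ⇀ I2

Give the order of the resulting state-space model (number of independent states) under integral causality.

β3 |Sf1  (Sf1 fixes flow; stroke at Sf1)
β4 |J1  (Se1 fixes effort; stroke away)
β0 |I1  (common-e at J1 fixed by 4)
β1 |R1  (J1: bond 4 brought effort, rest push out)
β2 |R2  (J1 effort already set via bond 4)
β5 |I2  (common-e at J1 fixed by 4)

2  (I1, I2 all integral)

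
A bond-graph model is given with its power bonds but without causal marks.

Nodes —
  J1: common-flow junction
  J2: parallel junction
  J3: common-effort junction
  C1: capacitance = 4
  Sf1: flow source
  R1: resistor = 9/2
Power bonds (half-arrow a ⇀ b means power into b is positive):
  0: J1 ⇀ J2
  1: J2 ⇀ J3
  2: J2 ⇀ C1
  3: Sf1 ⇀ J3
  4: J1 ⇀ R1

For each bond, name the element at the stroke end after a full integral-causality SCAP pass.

β3 |Sf1  (source Sf1 imposes f)
β1 |J3  (closing 0-jn rule on J3)
β2 |J2  (C1 integral (e out))
β0 |J1  (common-e at J2 fixed by 2)
β4 |R1  (closing 1-jn rule on J1)

bond 0 →J1
bond 1 →J3
bond 2 →J2
bond 3 →Sf1
bond 4 →R1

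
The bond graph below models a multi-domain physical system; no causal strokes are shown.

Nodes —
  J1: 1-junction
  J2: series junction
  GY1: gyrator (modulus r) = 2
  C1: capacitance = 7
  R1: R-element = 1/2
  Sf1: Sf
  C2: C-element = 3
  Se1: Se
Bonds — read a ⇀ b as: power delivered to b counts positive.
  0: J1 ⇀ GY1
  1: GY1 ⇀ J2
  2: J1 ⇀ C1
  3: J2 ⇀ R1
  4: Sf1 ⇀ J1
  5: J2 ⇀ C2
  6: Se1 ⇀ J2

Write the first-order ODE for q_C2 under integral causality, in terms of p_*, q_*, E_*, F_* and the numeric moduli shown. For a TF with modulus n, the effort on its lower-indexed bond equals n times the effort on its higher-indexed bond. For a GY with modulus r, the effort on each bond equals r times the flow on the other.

β4 stroke→Sf1  (Sf1 fixes flow; stroke at Sf1)
β6 stroke→J2  (Se1 (Se) sets effort on bond)
β0 stroke→J1  (J1: bond 4 brought flow, rest push out)
β2 stroke→J1  (J1 flow already set via bond 4)
β1 stroke→J2  (GY GY1: same side as bond 0)
β5 stroke→J2  (C2: C, integral causality)
β3 stroke→R1  (only one flow-in slot at J2)

dq_C2/dt = 2*E_Se1 + 4*F_Sf1 - 2*q_C2/3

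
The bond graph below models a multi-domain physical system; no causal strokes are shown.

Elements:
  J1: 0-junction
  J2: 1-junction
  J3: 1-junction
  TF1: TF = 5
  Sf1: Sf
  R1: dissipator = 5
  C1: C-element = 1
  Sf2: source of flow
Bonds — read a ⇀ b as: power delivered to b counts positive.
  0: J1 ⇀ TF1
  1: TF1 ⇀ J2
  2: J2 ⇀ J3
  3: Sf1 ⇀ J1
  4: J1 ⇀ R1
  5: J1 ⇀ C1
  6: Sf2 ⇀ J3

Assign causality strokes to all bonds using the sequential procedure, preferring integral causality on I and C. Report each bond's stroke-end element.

b3 stroke at Sf1  (Sf1: flow source, stroke at near end)
b6 stroke at Sf2  (Sf2 fixes flow; stroke at Sf2)
b2 stroke at J3  (1-jn J3 has f-setter on 6)
b1 stroke at J2  (J2 flow already set via bond 2)
b0 stroke at TF1  (through TF1, causality passes straight; one stroke at TF1)
b5 stroke at J1  (C1: C, integral causality)
b4 stroke at R1  (0-jn J1 has e-setter on 5)

β0 |TF1
β1 |J2
β2 |J3
β3 |Sf1
β4 |R1
β5 |J1
β6 |Sf2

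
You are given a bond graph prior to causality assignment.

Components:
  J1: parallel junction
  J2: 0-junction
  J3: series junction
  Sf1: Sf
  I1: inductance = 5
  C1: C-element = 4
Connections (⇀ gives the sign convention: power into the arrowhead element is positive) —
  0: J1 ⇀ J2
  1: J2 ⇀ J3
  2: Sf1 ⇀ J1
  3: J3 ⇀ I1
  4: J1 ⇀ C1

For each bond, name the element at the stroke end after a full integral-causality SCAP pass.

b0 stroke at J2
b1 stroke at J3
b2 stroke at Sf1
b3 stroke at I1
b4 stroke at J1

bond 2 stroke→Sf1  (Sf1 (Sf) sets flow on bond)
bond 3 stroke→I1  (prefer integral on I1)
bond 1 stroke→J3  (1-jn J3 has f-setter on 3)
bond 0 stroke→J2  (only one effort-in slot at J2)
bond 4 stroke→J1  (J1: last free bond brings effort in)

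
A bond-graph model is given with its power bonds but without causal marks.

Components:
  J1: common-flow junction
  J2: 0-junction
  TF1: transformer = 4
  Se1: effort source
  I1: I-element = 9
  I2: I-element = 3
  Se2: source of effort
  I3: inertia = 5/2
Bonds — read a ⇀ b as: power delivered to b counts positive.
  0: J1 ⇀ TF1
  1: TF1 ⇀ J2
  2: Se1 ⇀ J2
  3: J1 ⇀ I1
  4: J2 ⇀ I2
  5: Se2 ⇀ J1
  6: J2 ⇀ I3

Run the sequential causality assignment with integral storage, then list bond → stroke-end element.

b2 stroke→J2  (source Se1 imposes e)
b5 stroke→J1  (source Se2 imposes e)
b1 stroke→TF1  (0-jn J2 has e-setter on 2)
b4 stroke→I2  (J2: bond 2 brought effort, rest push out)
b6 stroke→I3  (0-jn J2 has e-setter on 2)
b0 stroke→J1  (TF TF1: opposite of bond 1)
b3 stroke→I1  (only one flow-in slot at J1)

#0 stroke→J1
#1 stroke→TF1
#2 stroke→J2
#3 stroke→I1
#4 stroke→I2
#5 stroke→J1
#6 stroke→I3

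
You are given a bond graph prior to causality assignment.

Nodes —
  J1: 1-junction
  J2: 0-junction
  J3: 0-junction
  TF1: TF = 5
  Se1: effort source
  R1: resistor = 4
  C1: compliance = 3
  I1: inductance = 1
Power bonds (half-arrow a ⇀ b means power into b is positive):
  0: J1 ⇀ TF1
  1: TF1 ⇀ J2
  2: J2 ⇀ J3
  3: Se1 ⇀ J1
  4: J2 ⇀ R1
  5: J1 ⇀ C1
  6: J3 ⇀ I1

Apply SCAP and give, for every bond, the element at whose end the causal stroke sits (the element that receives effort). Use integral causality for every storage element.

β0 |TF1
β1 |J2
β2 |J3
β3 |J1
β4 |R1
β5 |J1
β6 |I1

bond 3 |J1  (Se1: effort source, stroke at far end)
bond 5 |J1  (C1 integral (e out))
bond 0 |TF1  (only one flow-in slot at J1)
bond 1 |J2  (TF1: transformer flips bond 0)
bond 2 |J3  (J2 effort already set via bond 1)
bond 4 |R1  (J2: bond 1 brought effort, rest push out)
bond 6 |I1  (common-e at J3 fixed by 2)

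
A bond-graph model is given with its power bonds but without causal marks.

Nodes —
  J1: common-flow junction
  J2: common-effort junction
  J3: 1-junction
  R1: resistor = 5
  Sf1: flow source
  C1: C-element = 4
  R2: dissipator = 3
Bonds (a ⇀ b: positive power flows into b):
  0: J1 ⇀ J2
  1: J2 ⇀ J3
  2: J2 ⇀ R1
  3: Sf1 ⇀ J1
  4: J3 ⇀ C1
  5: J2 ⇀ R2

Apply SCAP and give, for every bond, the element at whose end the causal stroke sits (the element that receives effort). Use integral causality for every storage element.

bond 3 →Sf1  (Sf1 (Sf) sets flow on bond)
bond 0 →J1  (J1: bond 3 brought flow, rest push out)
bond 4 →J3  (prefer integral on C1)
bond 1 →J2  (J3: last free bond brings flow in)
bond 2 →R1  (J2: bond 1 brought effort, rest push out)
bond 5 →R2  (J2: bond 1 brought effort, rest push out)

bond 0 stroke at J1
bond 1 stroke at J2
bond 2 stroke at R1
bond 3 stroke at Sf1
bond 4 stroke at J3
bond 5 stroke at R2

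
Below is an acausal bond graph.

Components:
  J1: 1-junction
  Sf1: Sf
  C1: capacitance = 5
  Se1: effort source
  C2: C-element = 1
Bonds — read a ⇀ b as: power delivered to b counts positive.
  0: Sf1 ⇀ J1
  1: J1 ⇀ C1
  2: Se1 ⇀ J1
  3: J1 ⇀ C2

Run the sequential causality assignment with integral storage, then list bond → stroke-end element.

b0 →Sf1
b1 →J1
b2 →J1
b3 →J1

#0 stroke→Sf1  (Sf1 (Sf) sets flow on bond)
#2 stroke→J1  (Se1 fixes effort; stroke away)
#1 stroke→J1  (common-f at J1 fixed by 0)
#3 stroke→J1  (common-f at J1 fixed by 0)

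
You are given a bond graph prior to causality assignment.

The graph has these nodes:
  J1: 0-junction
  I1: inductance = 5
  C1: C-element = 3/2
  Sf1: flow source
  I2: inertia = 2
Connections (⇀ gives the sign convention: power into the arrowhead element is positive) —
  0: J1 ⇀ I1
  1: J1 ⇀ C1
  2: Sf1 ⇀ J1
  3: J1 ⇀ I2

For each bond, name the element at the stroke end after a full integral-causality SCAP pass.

b2 →Sf1  (Sf1: flow source, stroke at near end)
b0 →I1  (I1: I, integral causality)
b1 →J1  (C1 outputs effort q/C1)
b3 →I2  (J1: bond 1 brought effort, rest push out)

bond 0 stroke→I1
bond 1 stroke→J1
bond 2 stroke→Sf1
bond 3 stroke→I2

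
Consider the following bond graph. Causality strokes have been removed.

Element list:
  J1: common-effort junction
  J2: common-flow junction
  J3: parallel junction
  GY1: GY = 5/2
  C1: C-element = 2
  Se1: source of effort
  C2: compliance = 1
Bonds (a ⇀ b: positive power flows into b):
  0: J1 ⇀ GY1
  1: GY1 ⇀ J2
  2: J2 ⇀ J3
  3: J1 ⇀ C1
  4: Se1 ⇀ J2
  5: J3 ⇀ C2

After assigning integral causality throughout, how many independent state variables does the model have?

bond 4 |J2  (source Se1 imposes e)
bond 3 |J1  (C1 outputs effort q/C1)
bond 0 |GY1  (J1 effort already set via bond 3)
bond 1 |GY1  (GY1: gyrator matches bond 0)
bond 2 |J2  (1-jn J2 has f-setter on 1)
bond 5 |J3  (J3 needs exactly one e-in)

2  (C1, C2 all integral)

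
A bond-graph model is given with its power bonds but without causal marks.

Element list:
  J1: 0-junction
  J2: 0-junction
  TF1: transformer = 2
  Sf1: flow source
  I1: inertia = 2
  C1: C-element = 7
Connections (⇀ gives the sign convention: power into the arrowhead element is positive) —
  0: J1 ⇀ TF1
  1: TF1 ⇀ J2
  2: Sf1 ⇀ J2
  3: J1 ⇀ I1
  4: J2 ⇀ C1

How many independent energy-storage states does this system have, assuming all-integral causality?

2  (C1, I1 all integral)

b2 |Sf1  (Sf1 (Sf) sets flow on bond)
b3 |I1  (I1 outputs flow p/I1)
b0 |J1  (only one effort-in slot at J1)
b1 |TF1  (TF1 one-in-one-out from 0)
b4 |J2  (only one effort-in slot at J2)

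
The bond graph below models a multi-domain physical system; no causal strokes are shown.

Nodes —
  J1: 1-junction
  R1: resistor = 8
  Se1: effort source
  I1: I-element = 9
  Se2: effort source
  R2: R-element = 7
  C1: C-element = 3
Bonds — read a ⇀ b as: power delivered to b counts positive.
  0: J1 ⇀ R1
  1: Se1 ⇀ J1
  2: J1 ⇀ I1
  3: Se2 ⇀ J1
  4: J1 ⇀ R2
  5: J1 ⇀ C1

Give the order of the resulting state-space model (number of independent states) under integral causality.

2  (C1, I1 all integral)

bond 1 stroke at J1  (Se1 fixes effort; stroke away)
bond 3 stroke at J1  (Se2 (Se) sets effort on bond)
bond 2 stroke at I1  (I1 integral (f out))
bond 0 stroke at J1  (common-f at J1 fixed by 2)
bond 4 stroke at J1  (J1: bond 2 brought flow, rest push out)
bond 5 stroke at J1  (J1 flow already set via bond 2)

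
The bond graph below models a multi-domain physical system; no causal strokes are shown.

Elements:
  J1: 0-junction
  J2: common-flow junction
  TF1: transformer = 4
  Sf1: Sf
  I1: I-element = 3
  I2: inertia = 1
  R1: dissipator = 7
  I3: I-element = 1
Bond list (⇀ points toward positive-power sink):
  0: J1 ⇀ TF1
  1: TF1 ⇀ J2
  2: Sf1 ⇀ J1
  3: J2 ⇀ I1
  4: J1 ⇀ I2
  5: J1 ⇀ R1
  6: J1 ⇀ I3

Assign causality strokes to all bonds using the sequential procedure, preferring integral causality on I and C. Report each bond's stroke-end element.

β0 →TF1
β1 →J2
β2 →Sf1
β3 →I1
β4 →I2
β5 →J1
β6 →I3

#2 stroke at Sf1  (Sf1: flow source, stroke at near end)
#3 stroke at I1  (prefer integral on I1)
#1 stroke at J2  (J2: bond 3 brought flow, rest push out)
#0 stroke at TF1  (TF TF1: opposite of bond 1)
#4 stroke at I2  (I2 integral (f out))
#6 stroke at I3  (I3 integral (f out))
#5 stroke at J1  (J1: last free bond brings effort in)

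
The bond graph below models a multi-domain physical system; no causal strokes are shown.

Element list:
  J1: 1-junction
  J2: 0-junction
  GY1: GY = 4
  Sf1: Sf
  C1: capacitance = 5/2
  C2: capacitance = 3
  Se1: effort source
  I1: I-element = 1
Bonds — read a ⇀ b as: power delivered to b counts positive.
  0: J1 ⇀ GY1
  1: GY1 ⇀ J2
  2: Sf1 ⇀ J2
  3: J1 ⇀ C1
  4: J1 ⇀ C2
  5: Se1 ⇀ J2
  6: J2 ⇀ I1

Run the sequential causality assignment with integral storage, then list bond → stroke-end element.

b2 stroke at Sf1  (Sf1: flow source, stroke at near end)
b5 stroke at J2  (Se1 fixes effort; stroke away)
b1 stroke at GY1  (J2 effort already set via bond 5)
b6 stroke at I1  (J2 effort already set via bond 5)
b0 stroke at GY1  (GY GY1: same side as bond 1)
b3 stroke at J1  (J1 flow already set via bond 0)
b4 stroke at J1  (common-f at J1 fixed by 0)

b0 |GY1
b1 |GY1
b2 |Sf1
b3 |J1
b4 |J1
b5 |J2
b6 |I1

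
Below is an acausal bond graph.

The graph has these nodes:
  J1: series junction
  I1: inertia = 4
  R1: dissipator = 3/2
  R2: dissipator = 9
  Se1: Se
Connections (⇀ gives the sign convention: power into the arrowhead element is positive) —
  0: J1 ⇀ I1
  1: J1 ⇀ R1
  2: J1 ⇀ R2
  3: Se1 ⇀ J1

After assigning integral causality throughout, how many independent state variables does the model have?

#3 →J1  (source Se1 imposes e)
#0 →I1  (I1 integral (f out))
#1 →J1  (J1 flow already set via bond 0)
#2 →J1  (common-f at J1 fixed by 0)

1  (I1 all integral)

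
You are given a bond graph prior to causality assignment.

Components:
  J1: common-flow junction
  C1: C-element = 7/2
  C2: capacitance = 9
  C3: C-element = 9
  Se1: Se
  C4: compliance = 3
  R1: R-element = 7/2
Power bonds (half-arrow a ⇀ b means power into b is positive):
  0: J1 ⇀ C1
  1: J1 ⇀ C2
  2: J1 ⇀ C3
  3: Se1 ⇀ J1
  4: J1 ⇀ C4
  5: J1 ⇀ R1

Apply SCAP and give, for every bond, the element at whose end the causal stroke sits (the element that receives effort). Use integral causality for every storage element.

#3 |J1  (Se1: effort source, stroke at far end)
#0 |J1  (prefer integral on C1)
#1 |J1  (C2 integral (e out))
#2 |J1  (C3 integral (e out))
#4 |J1  (C4 outputs effort q/C4)
#5 |R1  (only one flow-in slot at J1)

β0 stroke at J1
β1 stroke at J1
β2 stroke at J1
β3 stroke at J1
β4 stroke at J1
β5 stroke at R1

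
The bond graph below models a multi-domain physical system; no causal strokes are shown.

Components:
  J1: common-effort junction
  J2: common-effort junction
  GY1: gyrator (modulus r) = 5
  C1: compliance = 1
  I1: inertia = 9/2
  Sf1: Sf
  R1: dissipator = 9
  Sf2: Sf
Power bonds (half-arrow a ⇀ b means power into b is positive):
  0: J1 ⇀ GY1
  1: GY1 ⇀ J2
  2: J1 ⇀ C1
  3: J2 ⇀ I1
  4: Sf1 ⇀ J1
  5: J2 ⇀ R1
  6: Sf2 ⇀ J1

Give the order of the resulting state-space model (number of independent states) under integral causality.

2  (C1, I1 all integral)

b4 |Sf1  (Sf1 (Sf) sets flow on bond)
b6 |Sf2  (Sf2: flow source, stroke at near end)
b2 |J1  (C1: C, integral causality)
b0 |GY1  (J1 effort already set via bond 2)
b1 |GY1  (GY1: gyrator matches bond 0)
b3 |I1  (prefer integral on I1)
b5 |J2  (J2: last free bond brings effort in)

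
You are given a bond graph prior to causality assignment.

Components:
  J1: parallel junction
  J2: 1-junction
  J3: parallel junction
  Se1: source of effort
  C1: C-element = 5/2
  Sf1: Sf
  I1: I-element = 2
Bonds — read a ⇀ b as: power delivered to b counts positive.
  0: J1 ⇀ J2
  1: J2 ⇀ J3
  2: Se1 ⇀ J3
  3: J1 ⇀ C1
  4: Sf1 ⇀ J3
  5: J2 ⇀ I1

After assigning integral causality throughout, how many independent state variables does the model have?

bond 2 stroke→J3  (Se1 fixes effort; stroke away)
bond 4 stroke→Sf1  (Sf1: flow source, stroke at near end)
bond 1 stroke→J2  (J3 effort already set via bond 2)
bond 3 stroke→J1  (C1: C, integral causality)
bond 0 stroke→J2  (J1 effort already set via bond 3)
bond 5 stroke→I1  (J2: last free bond brings flow in)

2  (C1, I1 all integral)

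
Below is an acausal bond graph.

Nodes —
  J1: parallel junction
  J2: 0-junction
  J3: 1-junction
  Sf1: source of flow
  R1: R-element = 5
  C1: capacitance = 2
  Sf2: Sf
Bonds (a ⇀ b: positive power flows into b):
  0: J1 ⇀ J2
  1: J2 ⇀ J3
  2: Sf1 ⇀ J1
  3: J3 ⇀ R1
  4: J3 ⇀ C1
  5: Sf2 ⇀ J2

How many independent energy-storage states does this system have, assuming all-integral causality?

β2 stroke→Sf1  (source Sf1 imposes f)
β5 stroke→Sf2  (Sf2 fixes flow; stroke at Sf2)
β0 stroke→J1  (J1: last free bond brings effort in)
β1 stroke→J2  (only one effort-in slot at J2)
β3 stroke→J3  (J3: bond 1 brought flow, rest push out)
β4 stroke→J3  (J3: bond 1 brought flow, rest push out)

1  (C1 all integral)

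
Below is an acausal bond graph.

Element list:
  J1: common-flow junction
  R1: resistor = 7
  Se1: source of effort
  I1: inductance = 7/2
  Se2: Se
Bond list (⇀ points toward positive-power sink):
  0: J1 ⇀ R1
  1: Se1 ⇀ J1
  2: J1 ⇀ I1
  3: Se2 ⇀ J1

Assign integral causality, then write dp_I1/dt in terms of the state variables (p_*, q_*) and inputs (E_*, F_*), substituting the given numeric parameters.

b1 →J1  (source Se1 imposes e)
b3 →J1  (source Se2 imposes e)
b2 →I1  (prefer integral on I1)
b0 →J1  (J1: bond 2 brought flow, rest push out)

dp_I1/dt = E_Se1 + E_Se2 - 2*p_I1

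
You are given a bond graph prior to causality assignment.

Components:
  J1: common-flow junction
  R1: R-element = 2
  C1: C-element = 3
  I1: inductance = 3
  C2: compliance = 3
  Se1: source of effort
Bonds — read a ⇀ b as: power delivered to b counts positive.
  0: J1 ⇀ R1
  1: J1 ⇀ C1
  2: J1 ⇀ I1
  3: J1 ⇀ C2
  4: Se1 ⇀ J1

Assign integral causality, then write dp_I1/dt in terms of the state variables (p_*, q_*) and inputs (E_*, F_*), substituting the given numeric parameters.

dp_I1/dt = E_Se1 - 2*p_I1/3 - q_C1/3 - q_C2/3

b4 stroke at J1  (Se1: effort source, stroke at far end)
b1 stroke at J1  (C1 outputs effort q/C1)
b2 stroke at I1  (I1: I, integral causality)
b0 stroke at J1  (1-jn J1 has f-setter on 2)
b3 stroke at J1  (J1: bond 2 brought flow, rest push out)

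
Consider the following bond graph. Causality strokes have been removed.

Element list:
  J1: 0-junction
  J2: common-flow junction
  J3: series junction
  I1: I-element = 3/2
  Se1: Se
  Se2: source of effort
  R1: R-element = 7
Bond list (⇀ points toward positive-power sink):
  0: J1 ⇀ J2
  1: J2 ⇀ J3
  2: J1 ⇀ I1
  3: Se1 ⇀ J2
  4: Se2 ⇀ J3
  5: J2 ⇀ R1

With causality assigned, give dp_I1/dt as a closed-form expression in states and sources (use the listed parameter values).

#3 stroke→J2  (Se1: effort source, stroke at far end)
#4 stroke→J3  (Se2 (Se) sets effort on bond)
#1 stroke→J2  (only one flow-in slot at J3)
#2 stroke→I1  (I1 integral (f out))
#0 stroke→J1  (only one effort-in slot at J1)
#5 stroke→J2  (J2 flow already set via bond 0)

dp_I1/dt = -E_Se1 - E_Se2 - 14*p_I1/3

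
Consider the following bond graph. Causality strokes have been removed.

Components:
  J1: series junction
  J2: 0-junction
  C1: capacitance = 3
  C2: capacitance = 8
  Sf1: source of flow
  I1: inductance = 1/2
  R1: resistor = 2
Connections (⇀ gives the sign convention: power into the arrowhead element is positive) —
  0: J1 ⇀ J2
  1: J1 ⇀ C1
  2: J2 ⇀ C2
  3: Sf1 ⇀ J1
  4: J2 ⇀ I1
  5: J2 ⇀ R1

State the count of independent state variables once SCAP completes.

3  (C1, C2, I1 all integral)

β3 stroke at Sf1  (Sf1 fixes flow; stroke at Sf1)
β0 stroke at J1  (J1: bond 3 brought flow, rest push out)
β1 stroke at J1  (J1 flow already set via bond 3)
β2 stroke at J2  (prefer integral on C2)
β4 stroke at I1  (J2 effort already set via bond 2)
β5 stroke at R1  (common-e at J2 fixed by 2)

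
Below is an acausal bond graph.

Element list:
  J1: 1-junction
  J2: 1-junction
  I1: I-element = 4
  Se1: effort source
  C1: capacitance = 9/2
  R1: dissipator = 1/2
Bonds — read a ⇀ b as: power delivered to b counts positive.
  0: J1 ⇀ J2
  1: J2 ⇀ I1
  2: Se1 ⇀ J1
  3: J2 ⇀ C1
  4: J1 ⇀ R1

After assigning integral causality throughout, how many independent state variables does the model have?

2  (C1, I1 all integral)

β2 →J1  (Se1 (Se) sets effort on bond)
β1 →I1  (prefer integral on I1)
β0 →J2  (common-f at J2 fixed by 1)
β3 →J2  (1-jn J2 has f-setter on 1)
β4 →J1  (common-f at J1 fixed by 0)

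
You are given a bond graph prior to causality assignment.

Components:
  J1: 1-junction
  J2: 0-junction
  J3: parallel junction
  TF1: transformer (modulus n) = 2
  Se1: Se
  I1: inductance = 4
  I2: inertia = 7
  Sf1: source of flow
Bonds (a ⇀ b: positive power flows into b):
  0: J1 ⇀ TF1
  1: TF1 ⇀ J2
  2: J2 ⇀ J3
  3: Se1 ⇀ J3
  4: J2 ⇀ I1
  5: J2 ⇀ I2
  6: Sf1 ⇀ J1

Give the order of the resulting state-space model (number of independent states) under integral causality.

β3 |J3  (Se1 (Se) sets effort on bond)
β6 |Sf1  (Sf1 fixes flow; stroke at Sf1)
β0 |J1  (common-f at J1 fixed by 6)
β2 |J2  (J3: bond 3 brought effort, rest push out)
β1 |TF1  (TF TF1: opposite of bond 0)
β4 |I1  (J2 effort already set via bond 2)
β5 |I2  (common-e at J2 fixed by 2)

2  (I1, I2 all integral)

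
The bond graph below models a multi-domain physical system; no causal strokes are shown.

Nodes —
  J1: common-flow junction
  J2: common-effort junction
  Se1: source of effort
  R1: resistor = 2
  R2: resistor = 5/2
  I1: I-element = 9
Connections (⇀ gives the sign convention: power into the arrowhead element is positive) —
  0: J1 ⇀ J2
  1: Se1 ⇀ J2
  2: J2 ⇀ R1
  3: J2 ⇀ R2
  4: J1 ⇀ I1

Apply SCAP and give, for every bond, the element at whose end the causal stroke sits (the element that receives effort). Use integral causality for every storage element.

bond 0 |J1
bond 1 |J2
bond 2 |R1
bond 3 |R2
bond 4 |I1

β1 stroke at J2  (source Se1 imposes e)
β0 stroke at J1  (common-e at J2 fixed by 1)
β2 stroke at R1  (0-jn J2 has e-setter on 1)
β3 stroke at R2  (common-e at J2 fixed by 1)
β4 stroke at I1  (closing 1-jn rule on J1)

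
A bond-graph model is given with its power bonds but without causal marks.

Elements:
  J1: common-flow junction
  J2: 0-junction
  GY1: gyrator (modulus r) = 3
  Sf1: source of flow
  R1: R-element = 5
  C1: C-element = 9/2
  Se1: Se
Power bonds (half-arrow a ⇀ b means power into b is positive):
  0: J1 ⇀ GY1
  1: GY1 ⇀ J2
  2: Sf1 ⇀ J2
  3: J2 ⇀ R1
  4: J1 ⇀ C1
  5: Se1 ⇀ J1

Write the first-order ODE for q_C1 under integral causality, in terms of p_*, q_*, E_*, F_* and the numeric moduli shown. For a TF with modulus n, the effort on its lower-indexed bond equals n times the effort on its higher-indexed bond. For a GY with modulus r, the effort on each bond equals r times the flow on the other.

β2 stroke at Sf1  (Sf1 fixes flow; stroke at Sf1)
β5 stroke at J1  (Se1 (Se) sets effort on bond)
β4 stroke at J1  (prefer integral on C1)
β0 stroke at GY1  (J1 needs exactly one f-in)
β1 stroke at GY1  (GY1 both-in/both-out from 0)
β3 stroke at J2  (closing 0-jn rule on J2)

dq_C1/dt = 5*E_Se1/9 + 5*F_Sf1/3 - 10*q_C1/81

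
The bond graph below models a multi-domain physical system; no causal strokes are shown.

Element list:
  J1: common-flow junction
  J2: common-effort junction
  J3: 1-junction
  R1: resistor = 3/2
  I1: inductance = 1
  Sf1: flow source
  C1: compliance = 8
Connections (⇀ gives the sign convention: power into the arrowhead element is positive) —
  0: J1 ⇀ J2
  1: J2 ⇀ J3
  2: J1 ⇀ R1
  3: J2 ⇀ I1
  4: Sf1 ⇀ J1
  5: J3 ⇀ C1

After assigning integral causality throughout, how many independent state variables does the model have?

2  (C1, I1 all integral)

#4 stroke at Sf1  (Sf1 fixes flow; stroke at Sf1)
#0 stroke at J1  (common-f at J1 fixed by 4)
#2 stroke at J1  (common-f at J1 fixed by 4)
#3 stroke at I1  (prefer integral on I1)
#1 stroke at J2  (only one effort-in slot at J2)
#5 stroke at J3  (J3 flow already set via bond 1)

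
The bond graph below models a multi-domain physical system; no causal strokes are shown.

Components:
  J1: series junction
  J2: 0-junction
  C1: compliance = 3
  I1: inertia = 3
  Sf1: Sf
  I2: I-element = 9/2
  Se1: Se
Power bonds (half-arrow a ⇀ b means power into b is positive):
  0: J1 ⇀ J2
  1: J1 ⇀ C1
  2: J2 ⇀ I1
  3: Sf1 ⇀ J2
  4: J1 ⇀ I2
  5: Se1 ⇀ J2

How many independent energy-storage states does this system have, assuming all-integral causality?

#3 |Sf1  (source Sf1 imposes f)
#5 |J2  (Se1: effort source, stroke at far end)
#0 |J1  (J2 effort already set via bond 5)
#2 |I1  (J2 effort already set via bond 5)
#1 |J1  (C1: C, integral causality)
#4 |I2  (J1 needs exactly one f-in)

3  (C1, I1, I2 all integral)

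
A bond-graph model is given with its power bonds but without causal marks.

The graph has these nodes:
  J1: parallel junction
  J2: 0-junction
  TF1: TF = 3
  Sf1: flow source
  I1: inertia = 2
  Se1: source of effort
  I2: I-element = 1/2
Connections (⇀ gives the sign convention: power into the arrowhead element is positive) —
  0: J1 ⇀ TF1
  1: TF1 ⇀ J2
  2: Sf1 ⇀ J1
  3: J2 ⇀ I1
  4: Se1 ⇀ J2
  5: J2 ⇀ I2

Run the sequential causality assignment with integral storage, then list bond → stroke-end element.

b2 →Sf1  (Sf1: flow source, stroke at near end)
b4 →J2  (Se1 (Se) sets effort on bond)
b0 →J1  (J1 needs exactly one e-in)
b1 →TF1  (0-jn J2 has e-setter on 4)
b3 →I1  (J2 effort already set via bond 4)
b5 →I2  (J2: bond 4 brought effort, rest push out)

β0 |J1
β1 |TF1
β2 |Sf1
β3 |I1
β4 |J2
β5 |I2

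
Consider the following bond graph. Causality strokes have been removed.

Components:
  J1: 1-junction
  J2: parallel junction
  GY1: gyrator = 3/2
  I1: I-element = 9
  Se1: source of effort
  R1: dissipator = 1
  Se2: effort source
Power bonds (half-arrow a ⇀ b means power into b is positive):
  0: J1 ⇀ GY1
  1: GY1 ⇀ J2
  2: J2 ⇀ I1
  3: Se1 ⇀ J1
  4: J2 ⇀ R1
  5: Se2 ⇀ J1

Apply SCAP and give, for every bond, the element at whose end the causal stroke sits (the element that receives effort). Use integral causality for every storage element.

β0 →GY1
β1 →GY1
β2 →I1
β3 →J1
β4 →J2
β5 →J1

#3 |J1  (source Se1 imposes e)
#5 |J1  (Se2: effort source, stroke at far end)
#0 |GY1  (J1: last free bond brings flow in)
#1 |GY1  (GY1 both-in/both-out from 0)
#2 |I1  (I1 outputs flow p/I1)
#4 |J2  (J2 needs exactly one e-in)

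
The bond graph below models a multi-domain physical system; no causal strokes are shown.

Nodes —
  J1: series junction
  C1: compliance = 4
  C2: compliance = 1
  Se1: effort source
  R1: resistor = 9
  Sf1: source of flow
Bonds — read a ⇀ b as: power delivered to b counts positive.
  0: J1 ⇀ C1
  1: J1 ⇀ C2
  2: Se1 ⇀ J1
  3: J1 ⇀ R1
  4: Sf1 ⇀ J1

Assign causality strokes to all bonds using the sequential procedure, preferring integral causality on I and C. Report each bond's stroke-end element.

β0 stroke→J1
β1 stroke→J1
β2 stroke→J1
β3 stroke→J1
β4 stroke→Sf1

β2 stroke→J1  (source Se1 imposes e)
β4 stroke→Sf1  (Sf1 (Sf) sets flow on bond)
β0 stroke→J1  (1-jn J1 has f-setter on 4)
β1 stroke→J1  (1-jn J1 has f-setter on 4)
β3 stroke→J1  (J1 flow already set via bond 4)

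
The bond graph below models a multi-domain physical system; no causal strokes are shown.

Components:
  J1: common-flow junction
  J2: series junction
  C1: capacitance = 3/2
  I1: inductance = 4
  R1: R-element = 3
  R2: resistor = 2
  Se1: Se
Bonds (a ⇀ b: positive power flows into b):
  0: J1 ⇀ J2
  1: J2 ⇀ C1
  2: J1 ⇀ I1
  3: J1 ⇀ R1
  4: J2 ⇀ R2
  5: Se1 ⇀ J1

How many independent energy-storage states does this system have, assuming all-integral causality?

bond 5 →J1  (Se1 (Se) sets effort on bond)
bond 1 →J2  (C1 outputs effort q/C1)
bond 2 →I1  (I1 outputs flow p/I1)
bond 0 →J1  (common-f at J1 fixed by 2)
bond 3 →J1  (common-f at J1 fixed by 2)
bond 4 →J2  (1-jn J2 has f-setter on 0)

2  (C1, I1 all integral)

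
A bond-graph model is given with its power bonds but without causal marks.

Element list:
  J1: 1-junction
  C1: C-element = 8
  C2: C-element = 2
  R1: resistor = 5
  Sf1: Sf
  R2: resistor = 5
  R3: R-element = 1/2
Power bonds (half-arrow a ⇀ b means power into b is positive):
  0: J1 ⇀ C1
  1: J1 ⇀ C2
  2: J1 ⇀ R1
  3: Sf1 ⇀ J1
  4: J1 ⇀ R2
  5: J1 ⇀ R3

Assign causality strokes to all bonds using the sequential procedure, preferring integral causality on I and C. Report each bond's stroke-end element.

β0 →J1
β1 →J1
β2 →J1
β3 →Sf1
β4 →J1
β5 →J1

bond 3 |Sf1  (Sf1 (Sf) sets flow on bond)
bond 0 |J1  (common-f at J1 fixed by 3)
bond 1 |J1  (J1: bond 3 brought flow, rest push out)
bond 2 |J1  (1-jn J1 has f-setter on 3)
bond 4 |J1  (common-f at J1 fixed by 3)
bond 5 |J1  (J1 flow already set via bond 3)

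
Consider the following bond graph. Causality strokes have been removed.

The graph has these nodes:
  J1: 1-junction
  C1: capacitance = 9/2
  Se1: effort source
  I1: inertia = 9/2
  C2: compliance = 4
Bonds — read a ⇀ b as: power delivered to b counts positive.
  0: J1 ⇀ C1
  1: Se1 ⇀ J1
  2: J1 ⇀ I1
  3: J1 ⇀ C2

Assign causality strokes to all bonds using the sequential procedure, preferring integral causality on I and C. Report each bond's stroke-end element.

β0 stroke at J1
β1 stroke at J1
β2 stroke at I1
β3 stroke at J1

b1 |J1  (source Se1 imposes e)
b0 |J1  (prefer integral on C1)
b2 |I1  (I1: I, integral causality)
b3 |J1  (common-f at J1 fixed by 2)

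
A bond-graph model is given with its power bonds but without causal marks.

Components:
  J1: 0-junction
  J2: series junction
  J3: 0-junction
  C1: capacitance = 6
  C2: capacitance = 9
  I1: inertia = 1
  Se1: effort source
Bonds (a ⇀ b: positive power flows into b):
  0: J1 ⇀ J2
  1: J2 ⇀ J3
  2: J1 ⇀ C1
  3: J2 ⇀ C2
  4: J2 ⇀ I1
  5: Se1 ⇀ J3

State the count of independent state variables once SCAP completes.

bond 5 |J3  (Se1: effort source, stroke at far end)
bond 1 |J2  (0-jn J3 has e-setter on 5)
bond 2 |J1  (C1 outputs effort q/C1)
bond 0 |J2  (0-jn J1 has e-setter on 2)
bond 3 |J2  (C2 outputs effort q/C2)
bond 4 |I1  (J2 needs exactly one f-in)

3  (C1, C2, I1 all integral)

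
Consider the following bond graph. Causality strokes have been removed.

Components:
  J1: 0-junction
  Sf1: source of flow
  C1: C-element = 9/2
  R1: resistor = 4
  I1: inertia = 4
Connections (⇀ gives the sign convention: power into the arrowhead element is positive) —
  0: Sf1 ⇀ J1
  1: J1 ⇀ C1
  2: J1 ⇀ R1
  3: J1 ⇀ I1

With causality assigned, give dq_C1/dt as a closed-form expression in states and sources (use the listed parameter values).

dq_C1/dt = F_Sf1 - p_I1/4 - q_C1/18

β0 |Sf1  (Sf1: flow source, stroke at near end)
β1 |J1  (prefer integral on C1)
β2 |R1  (common-e at J1 fixed by 1)
β3 |I1  (common-e at J1 fixed by 1)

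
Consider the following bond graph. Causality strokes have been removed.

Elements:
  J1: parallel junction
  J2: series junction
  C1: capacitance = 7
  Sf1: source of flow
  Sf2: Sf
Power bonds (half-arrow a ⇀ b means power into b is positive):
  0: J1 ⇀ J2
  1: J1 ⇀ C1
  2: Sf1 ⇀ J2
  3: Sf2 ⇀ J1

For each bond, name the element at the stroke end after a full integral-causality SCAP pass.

b0 stroke at J2
b1 stroke at J1
b2 stroke at Sf1
b3 stroke at Sf2

β2 |Sf1  (Sf1 (Sf) sets flow on bond)
β3 |Sf2  (Sf2 fixes flow; stroke at Sf2)
β0 |J2  (common-f at J2 fixed by 2)
β1 |J1  (J1 needs exactly one e-in)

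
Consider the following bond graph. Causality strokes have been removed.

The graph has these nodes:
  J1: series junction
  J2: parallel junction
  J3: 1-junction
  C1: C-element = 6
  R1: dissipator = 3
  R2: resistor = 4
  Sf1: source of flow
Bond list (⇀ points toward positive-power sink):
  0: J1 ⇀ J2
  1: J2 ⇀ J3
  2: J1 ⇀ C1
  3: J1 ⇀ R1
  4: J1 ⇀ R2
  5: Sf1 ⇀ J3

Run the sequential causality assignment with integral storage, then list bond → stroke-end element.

β5 →Sf1  (Sf1 fixes flow; stroke at Sf1)
β1 →J3  (J3: bond 5 brought flow, rest push out)
β0 →J2  (only one effort-in slot at J2)
β2 →J1  (J1: bond 0 brought flow, rest push out)
β3 →J1  (J1 flow already set via bond 0)
β4 →J1  (J1 flow already set via bond 0)

b0 |J2
b1 |J3
b2 |J1
b3 |J1
b4 |J1
b5 |Sf1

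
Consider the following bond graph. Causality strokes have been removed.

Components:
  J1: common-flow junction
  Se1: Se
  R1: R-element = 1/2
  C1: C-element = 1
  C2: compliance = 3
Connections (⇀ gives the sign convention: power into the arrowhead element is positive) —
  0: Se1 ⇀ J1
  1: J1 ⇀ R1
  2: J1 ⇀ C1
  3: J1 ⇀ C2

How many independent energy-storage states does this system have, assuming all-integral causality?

β0 stroke at J1  (Se1 fixes effort; stroke away)
β2 stroke at J1  (prefer integral on C1)
β3 stroke at J1  (C2 integral (e out))
β1 stroke at R1  (J1 needs exactly one f-in)

2  (C1, C2 all integral)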